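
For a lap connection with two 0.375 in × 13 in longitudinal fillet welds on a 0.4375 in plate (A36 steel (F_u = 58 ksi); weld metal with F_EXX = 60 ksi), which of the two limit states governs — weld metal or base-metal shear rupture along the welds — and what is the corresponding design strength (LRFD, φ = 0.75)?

φR_n ≈ 186 kip (weld metal governs)

t_e = 0.707 × 0.375 = 0.2651 in; L = 26 in.
Weld metal: φR_n = 0.75 × 0.6 × 60 × 0.2651 × 26 = 186.1 kip.
Base metal (shear rupture): φR_n = 0.75 × 0.6 × 58 × 0.4375 × 26 = 296.9 kip.
Governing: weld metal.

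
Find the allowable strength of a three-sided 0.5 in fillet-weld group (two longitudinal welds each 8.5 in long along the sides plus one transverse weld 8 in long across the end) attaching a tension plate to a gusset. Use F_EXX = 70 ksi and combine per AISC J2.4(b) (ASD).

t_e = 0.707 × 0.5 = 0.3535 in.
R_nwl = 0.6 × 70 × 0.3535 × 17 = 252.4 kip (longitudinal, 2 welds).
R_nwt = 0.6 × 70 × 0.3535 × 8 = 118.8 kip (transverse, base value).
(i) R_nwl + R_nwt = 371.2 kip; (ii) 0.85 R_nwl + 1.5 R_nwt = 392.7 kip.
R_n = max = 392.7 kip [governs: (ii)]; R_n/Ω = 196.4 kip.

R_n/Ω ≈ 196 kip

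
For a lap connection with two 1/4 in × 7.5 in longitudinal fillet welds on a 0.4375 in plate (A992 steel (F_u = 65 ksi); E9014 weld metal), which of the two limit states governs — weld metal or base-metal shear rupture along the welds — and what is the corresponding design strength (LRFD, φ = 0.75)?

E90XX → F_EXX = 90 ksi.
t_e = 0.707 × 0.25 = 0.1767 in; L = 15 in.
Weld metal: φR_n = 0.75 × 0.6 × 90 × 0.1767 × 15 = 107.4 kips.
Base metal (shear rupture): φR_n = 0.75 × 0.6 × 65 × 0.4375 × 15 = 192 kips.
Governing: weld metal.

φR_n ≈ 107 kips (weld metal governs)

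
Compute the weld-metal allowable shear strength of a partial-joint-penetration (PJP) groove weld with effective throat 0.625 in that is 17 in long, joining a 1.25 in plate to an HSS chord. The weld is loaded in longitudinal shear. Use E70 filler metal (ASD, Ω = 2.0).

R_n/Ω ≈ 223 kips

E70XX → F_EXX = 70 ksi.
Effective throat (given) t_e = 0.625 in.
A_we = 0.625 × 17 = 10.62 in².
F_nw = 0.6 F_EXX = 42 ksi.
R_n/Ω = (42 × 10.62) / 2.0 = 223.1 kips.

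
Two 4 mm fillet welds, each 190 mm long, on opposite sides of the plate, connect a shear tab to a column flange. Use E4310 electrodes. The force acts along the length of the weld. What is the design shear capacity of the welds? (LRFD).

φR_n ≈ 208 kN

E43XX → F_EXX = 430 MPa.
Effective throat t_e = 0.707 × 4 = 2.828 mm.
Total length L = 380 mm; A_we = 2.828 × 380 = 1075 mm².
F_nw = 0.6 F_EXX = 0.6 × 430 = 258 MPa.
φR_n = 0.75 × 258 × 1075 × 10⁻³ = 207.9 kN.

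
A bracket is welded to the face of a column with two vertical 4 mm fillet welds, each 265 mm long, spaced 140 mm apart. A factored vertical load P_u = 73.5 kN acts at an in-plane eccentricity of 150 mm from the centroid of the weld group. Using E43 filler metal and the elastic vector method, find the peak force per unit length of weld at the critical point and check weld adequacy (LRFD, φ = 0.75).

E43XX → F_EXX = 430 MPa.
Total weld length L_w = 530 mm. Treat welds as unit-width lines.
Polar moment about centroid: J = 2[d³/12 + d(b/2)²] = 2[265³/12 + 265×70²] = 5699000 mm³.
Direct shear f_v = P/L_w = 73.5×10³ / 530 = 138.7 N/mm (vertical).
Torsion M = P·e = 73.5×10³ × 150 = 11025000 N·mm.
Critical point at (x, y) = (70, 132.5) from centroid. f_tx = M·y/J = 256.3 N/mm; f_ty = M·x/J = 135.4 N/mm.
Resultant f_max = √[f_tx² + (f_v + f_ty)²] = √[256.3² + (138.7 + 135.4)²] = 375.3 N/mm.
Capacity per unit length: φr_n = 0.75 × 0.6 × 430 × (0.707 × 4) = 547.2 N/mm.
375.3 ≤ 547.2 → adequate.

f_max ≈ 375 N/mm; adequate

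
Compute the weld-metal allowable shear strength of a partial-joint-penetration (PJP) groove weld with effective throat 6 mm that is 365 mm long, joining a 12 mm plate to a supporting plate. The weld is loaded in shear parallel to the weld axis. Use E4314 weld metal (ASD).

E43XX → F_EXX = 430 MPa.
Effective throat (given) t_e = 6 mm.
A_we = 6 × 365 = 2190 mm².
F_nw = 0.6 F_EXX = 258 MPa.
R_n/Ω = (258 × 2190) / 2.0 × 10⁻³ = 282.5 kN.

R_n/Ω ≈ 283 kN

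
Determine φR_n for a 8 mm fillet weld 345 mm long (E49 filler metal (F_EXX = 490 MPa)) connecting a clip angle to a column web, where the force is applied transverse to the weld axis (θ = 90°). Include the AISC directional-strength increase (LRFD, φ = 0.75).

t_e = 0.707 × 8 = 5.656 mm; A_we = 5.656 × 345 = 1951 mm².
Directional factor: 1.0 + 0.5 sin^1.5(90°) = 1.5.
F_nw = 0.6 × 490 × 1.5 = 441 MPa.
φR_n = 0.75 × 441 × 1951 × 10⁻³ = 645.4 kN.

φR_n ≈ 645 kN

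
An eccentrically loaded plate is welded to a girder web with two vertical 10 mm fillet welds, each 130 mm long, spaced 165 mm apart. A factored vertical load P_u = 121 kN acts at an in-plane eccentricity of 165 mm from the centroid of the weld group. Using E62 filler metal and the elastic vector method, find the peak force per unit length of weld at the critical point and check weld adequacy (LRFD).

E62XX → F_EXX = 620 MPa.
Total weld length L_w = 260 mm. Treat welds as unit-width lines.
Polar moment about centroid: J = 2[d³/12 + d(b/2)²] = 2[130³/12 + 130×82.5²] = 2136000 mm³.
Direct shear f_v = P/L_w = 121×10³ / 260 = 465.4 N/mm (vertical).
Torsion M = P·e = 121×10³ × 165 = 19965000 N·mm.
Critical point at (x, y) = (82.5, 65) from centroid. f_tx = M·y/J = 607.6 N/mm; f_ty = M·x/J = 771.2 N/mm.
Resultant f_max = √[f_tx² + (f_v + f_ty)²] = √[607.6² + (465.4 + 771.2)²] = 1378 N/mm.
Capacity per unit length: φr_n = 0.75 × 0.6 × 620 × (0.707 × 10) = 1973 N/mm.
1378 ≤ 1973 → adequate.

f_max ≈ 1380 N/mm; adequate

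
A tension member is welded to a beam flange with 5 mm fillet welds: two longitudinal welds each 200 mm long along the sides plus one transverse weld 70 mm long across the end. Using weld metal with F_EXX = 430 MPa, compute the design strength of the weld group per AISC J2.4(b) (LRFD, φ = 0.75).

t_e = 0.707 × 5 = 3.535 mm.
R_nwl = 0.6 × 430 × 3.535 × 400 × 10⁻³ = 364.8 kN (longitudinal, 2 welds).
R_nwt = 0.6 × 430 × 3.535 × 70 × 10⁻³ = 63.84 kN (transverse, base value).
(i) R_nwl + R_nwt = 428.7 kN; (ii) 0.85 R_nwl + 1.5 R_nwt = 405.9 kN.
R_n = max = 428.7 kN [governs: (i)]; φR_n = 321.5 kN.

φR_n ≈ 321 kN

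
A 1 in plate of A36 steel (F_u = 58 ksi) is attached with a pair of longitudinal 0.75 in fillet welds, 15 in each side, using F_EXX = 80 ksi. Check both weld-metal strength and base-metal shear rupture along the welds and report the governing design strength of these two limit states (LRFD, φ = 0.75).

t_e = 0.707 × 0.75 = 0.5302 in; L = 30 in.
Weld metal: φR_n = 0.75 × 0.6 × 80 × 0.5302 × 30 = 572.7 kips.
Base metal (shear rupture): φR_n = 0.75 × 0.6 × 58 × 1 × 30 = 783 kips.
Governing: weld metal.

φR_n ≈ 573 kips (weld metal governs)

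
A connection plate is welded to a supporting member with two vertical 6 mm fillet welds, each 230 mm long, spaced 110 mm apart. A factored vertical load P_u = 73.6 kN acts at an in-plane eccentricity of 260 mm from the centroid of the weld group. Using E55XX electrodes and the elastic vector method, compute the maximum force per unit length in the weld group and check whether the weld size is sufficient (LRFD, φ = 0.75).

E55XX → F_EXX = 550 MPa.
Total weld length L_w = 460 mm. Treat welds as unit-width lines.
Polar moment about centroid: J = 2[d³/12 + d(b/2)²] = 2[230³/12 + 230×55²] = 3419000 mm³.
Direct shear f_v = P/L_w = 73.6×10³ / 460 = 160 N/mm (vertical).
Torsion M = P·e = 73.6×10³ × 260 = 19136000 N·mm.
Critical point at (x, y) = (55, 115) from centroid. f_tx = M·y/J = 643.6 N/mm; f_ty = M·x/J = 307.8 N/mm.
Resultant f_max = √[f_tx² + (f_v + f_ty)²] = √[643.6² + (160 + 307.8)²] = 795.6 N/mm.
Capacity per unit length: φr_n = 0.75 × 0.6 × 550 × (0.707 × 6) = 1050 N/mm.
795.6 ≤ 1050 → adequate.

f_max ≈ 796 N/mm; adequate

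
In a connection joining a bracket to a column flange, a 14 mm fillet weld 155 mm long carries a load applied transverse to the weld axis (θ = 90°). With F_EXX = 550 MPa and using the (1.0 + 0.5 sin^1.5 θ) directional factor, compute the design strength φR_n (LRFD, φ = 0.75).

φR_n ≈ 570 kN

t_e = 0.707 × 14 = 9.898 mm; A_we = 9.898 × 155 = 1534 mm².
Directional factor: 1.0 + 0.5 sin^1.5(90°) = 1.5.
F_nw = 0.6 × 550 × 1.5 = 495 MPa.
φR_n = 0.75 × 495 × 1534 × 10⁻³ = 569.6 kN.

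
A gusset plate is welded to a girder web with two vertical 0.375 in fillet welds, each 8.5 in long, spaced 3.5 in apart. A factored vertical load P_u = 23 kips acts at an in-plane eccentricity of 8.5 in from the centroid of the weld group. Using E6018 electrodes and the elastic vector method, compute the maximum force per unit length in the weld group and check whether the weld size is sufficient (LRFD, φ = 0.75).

E60XX → F_EXX = 60 ksi.
Total weld length L_w = 17 in. Treat welds as unit-width lines.
Polar moment about centroid: J = 2[d³/12 + d(b/2)²] = 2[8.5³/12 + 8.5×1.75²] = 154.4 in³.
Direct shear f_v = P/L_w = 23 / 17 = 1.353 kip/in (vertical).
Torsion M = P·e = 23 × 8.5 = 195.5 kip·in.
Critical point at (x, y) = (1.75, 4.25) from centroid. f_tx = M·y/J = 5.381 kip/in; f_ty = M·x/J = 2.216 kip/in.
Resultant f_max = √[f_tx² + (f_v + f_ty)²] = √[5.381² + (1.353 + 2.216)²] = 6.457 kip/in.
Capacity per unit length: φr_n = 0.75 × 0.6 × 60 × (0.707 × 0.375) = 7.158 kip/in.
6.457 ≤ 7.158 → adequate.

f_max ≈ 6.46 kip/in; adequate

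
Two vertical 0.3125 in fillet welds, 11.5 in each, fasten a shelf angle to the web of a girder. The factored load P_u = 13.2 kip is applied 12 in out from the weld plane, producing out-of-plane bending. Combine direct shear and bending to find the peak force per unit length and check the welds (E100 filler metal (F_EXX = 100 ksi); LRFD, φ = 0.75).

L_w = 2 × 11.5 = 23 in; section modulus (unit throat) S = 2 × L²/6 = 44.08 in².
Direct shear f_v = P/L_w = 13.2/23 = 0.5739 kip/in.
Moment M = P × e = 13.2 × 12 = 158.4 kip·in; bending f_b = M/S = 3.593 kip/in.
f_max = √(f_v² + f_b²) = √(0.5739² + 3.593²) = 3.639 kip/in.
φr_n = 0.75 × 0.6 × 100 × (0.707 × 0.3125) = 9.942 kip/in → adequate.

f_max ≈ 3.64 kip/in; adequate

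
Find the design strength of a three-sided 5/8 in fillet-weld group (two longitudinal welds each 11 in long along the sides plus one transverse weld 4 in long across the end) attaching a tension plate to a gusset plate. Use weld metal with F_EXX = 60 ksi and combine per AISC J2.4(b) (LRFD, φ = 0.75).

φR_n ≈ 310 kip

t_e = 0.707 × 0.625 = 0.4419 in.
R_nwl = 0.6 × 60 × 0.4419 × 22 = 350 kip (longitudinal, 2 welds).
R_nwt = 0.6 × 60 × 0.4419 × 4 = 63.63 kip (transverse, base value).
(i) R_nwl + R_nwt = 413.6 kip; (ii) 0.85 R_nwl + 1.5 R_nwt = 392.9 kip.
R_n = max = 413.6 kip [governs: (i)]; φR_n = 310.2 kip.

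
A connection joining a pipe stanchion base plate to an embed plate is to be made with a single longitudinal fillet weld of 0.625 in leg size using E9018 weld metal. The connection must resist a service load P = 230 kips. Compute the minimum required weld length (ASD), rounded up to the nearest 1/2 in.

E90XX → F_EXX = 90 ksi.
Throat t_e = 0.707 × 0.625 = 0.4419 in.
r_n/Ω = (0.6 × 90 × 0.4419) / 2.0 = 11.93 kip/in.
L_req = P / (r_n/Ω) = 230 / 11.93 = 19.28 in total.
Round up → use L = 19.5 in.

L = 19.5 in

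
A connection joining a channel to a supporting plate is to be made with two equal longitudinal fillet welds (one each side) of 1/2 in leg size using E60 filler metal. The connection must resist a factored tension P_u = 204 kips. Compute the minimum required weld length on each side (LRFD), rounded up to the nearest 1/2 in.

L = 11 in on each side

E60XX → F_EXX = 60 ksi.
Throat t_e = 0.707 × 0.5 = 0.3535 in.
φr_n = 0.75 × 0.6 × 60 × 0.3535 = 9.544 kips/in.
L_req = P_u / φr_n = 204 / 9.544 = 21.37 in total.
Per side: 21.37 / 2 = 10.69 in.
Round up → use L = 11 in on each side.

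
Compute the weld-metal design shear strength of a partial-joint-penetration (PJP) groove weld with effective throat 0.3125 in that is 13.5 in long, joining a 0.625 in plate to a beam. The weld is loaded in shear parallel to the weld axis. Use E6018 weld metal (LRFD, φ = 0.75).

φR_n ≈ 114 kips

E60XX → F_EXX = 60 ksi.
Effective throat (given) t_e = 0.3125 in.
A_we = 0.3125 × 13.5 = 4.219 in².
F_nw = 0.6 F_EXX = 36 ksi.
φR_n = 0.75 × 36 × 4.219 = 113.9 kips.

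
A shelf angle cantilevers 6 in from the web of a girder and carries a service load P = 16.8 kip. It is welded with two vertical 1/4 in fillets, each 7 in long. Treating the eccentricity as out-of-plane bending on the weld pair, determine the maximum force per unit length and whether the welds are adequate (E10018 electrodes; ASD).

E100XX → F_EXX = 100 ksi.
L_w = 2 × 7 = 14 in; section modulus (unit throat) S = 2 × L²/6 = 16.33 in².
Direct shear f_v = P/L_w = 16.8/14 = 1.2 kip/in.
Moment M = P × e = 16.8 × 6 = 100.8 kip·in; bending f_b = M/S = 6.171 kip/in.
f_max = √(f_v² + f_b²) = √(1.2² + 6.171²) = 6.287 kip/in.
r_n/Ω = (1/2.0) × 0.6 × 100 × (0.707 × 0.25) = 5.302 kip/in → NOT adequate.

f_max ≈ 6.29 kip/in; NOT adequate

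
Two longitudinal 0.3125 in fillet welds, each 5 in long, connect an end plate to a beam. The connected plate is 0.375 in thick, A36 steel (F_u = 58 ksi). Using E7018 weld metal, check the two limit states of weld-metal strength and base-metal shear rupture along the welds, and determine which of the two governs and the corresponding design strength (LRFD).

E70XX → F_EXX = 70 ksi.
t_e = 0.707 × 0.3125 = 0.2209 in; L = 10 in.
Weld metal: φR_n = 0.75 × 0.6 × 70 × 0.2209 × 10 = 69.6 kips.
Base metal (shear rupture): φR_n = 0.75 × 0.6 × 58 × 0.375 × 10 = 97.88 kips.
Governing: weld metal.

φR_n ≈ 69.6 kips (weld metal governs)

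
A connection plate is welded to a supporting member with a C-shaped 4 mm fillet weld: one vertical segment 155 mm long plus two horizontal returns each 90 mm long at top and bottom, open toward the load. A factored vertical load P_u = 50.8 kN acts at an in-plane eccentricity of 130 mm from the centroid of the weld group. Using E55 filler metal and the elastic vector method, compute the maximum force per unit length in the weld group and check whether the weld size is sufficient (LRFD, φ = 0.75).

f_max ≈ 511 N/mm; adequate

E55XX → F_EXX = 550 MPa.
Total weld length L_w = 335 mm. Treat welds as unit-width lines.
Centroid: x̄ = 2×90×45 / 335 = 24.18 mm from the vertical weld.
Polar moment about centroid: J = I_x + I_y = [155³/12 + 2×90×77.5²] + [155×24.18² + 2(90³/12 + 90×20.82²)] = 1682000 mm³.
Direct shear f_v = P/L_w = 50.8×10³ / 335 = 151.6 N/mm (vertical).
Torsion M = P·e = 50.8×10³ × 130 = 6604000 N·mm.
Critical point at (x, y) = (65.82, 77.5) from centroid. f_tx = M·y/J = 304.4 N/mm; f_ty = M·x/J = 258.5 N/mm.
Resultant f_max = √[f_tx² + (f_v + f_ty)²] = √[304.4² + (151.6 + 258.5)²] = 510.7 N/mm.
Capacity per unit length: φr_n = 0.75 × 0.6 × 550 × (0.707 × 4) = 699.9 N/mm.
510.7 ≤ 699.9 → adequate.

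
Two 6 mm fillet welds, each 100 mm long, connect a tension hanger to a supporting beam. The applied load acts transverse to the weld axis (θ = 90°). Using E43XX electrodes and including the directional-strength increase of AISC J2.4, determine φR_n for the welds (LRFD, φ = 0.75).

E43XX → F_EXX = 430 MPa.
t_e = 0.707 × 6 = 4.242 mm; A_we = 4.242 × 200 = 848.4 mm².
Directional factor: 1.0 + 0.5 sin^1.5(90°) = 1.5.
F_nw = 0.6 × 430 × 1.5 = 387 MPa.
φR_n = 0.75 × 387 × 848.4 × 10⁻³ = 246.2 kN.

φR_n ≈ 246 kN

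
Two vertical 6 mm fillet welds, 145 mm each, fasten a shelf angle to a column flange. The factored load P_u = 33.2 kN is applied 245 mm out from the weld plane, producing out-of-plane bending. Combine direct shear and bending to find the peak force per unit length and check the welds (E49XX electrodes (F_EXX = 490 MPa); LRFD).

f_max ≈ 1170 N/mm; NOT adequate

L_w = 2 × 145 = 290 mm; section modulus (unit throat) S = 2 × L²/6 = 7008 mm².
Direct shear f_v = P/L_w = 33.2×10³/290 = 114.5 N/mm.
Moment M = P × e = 33.2×10³ × 245 = 8134000 N·mm; bending f_b = M/S = 1161 N/mm.
f_max = √(f_v² + f_b²) = √(114.5² + 1161²) = 1166 N/mm.
φr_n = 0.75 × 0.6 × 490 × (0.707 × 6) = 935.4 N/mm → NOT adequate.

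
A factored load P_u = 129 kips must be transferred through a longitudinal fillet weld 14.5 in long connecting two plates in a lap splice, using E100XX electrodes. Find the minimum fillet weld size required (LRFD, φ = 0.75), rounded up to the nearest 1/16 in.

E100XX → F_EXX = 100 ksi.
Total weld length L = 14.5 in.
Required throat t_e = P_u / (φ × 0.6 F_EXX × L) = 129 / (0.75 × 0.6 × 100 × 14.5) = 0.1977 in.
Required leg w = t_e / 0.707 = 0.2796 in → use 5/16 in.

w = 5/16 in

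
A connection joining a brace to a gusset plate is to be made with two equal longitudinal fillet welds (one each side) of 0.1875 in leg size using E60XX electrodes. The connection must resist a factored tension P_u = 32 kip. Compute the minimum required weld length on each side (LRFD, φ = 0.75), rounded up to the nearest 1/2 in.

E60XX → F_EXX = 60 ksi.
Throat t_e = 0.707 × 0.1875 = 0.1326 in.
φr_n = 0.75 × 0.6 × 60 × 0.1326 = 3.579 kip/in.
L_req = P_u / φr_n = 32 / 3.579 = 8.941 in total.
Per side: 8.941 / 2 = 4.47 in.
Round up → use L = 4.5 in on each side.

L = 4.5 in on each side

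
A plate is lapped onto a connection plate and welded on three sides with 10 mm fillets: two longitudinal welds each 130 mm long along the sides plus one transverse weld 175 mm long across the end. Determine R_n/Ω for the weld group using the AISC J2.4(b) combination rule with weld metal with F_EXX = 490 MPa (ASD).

R_n/Ω ≈ 502 kN

t_e = 0.707 × 10 = 7.07 mm.
R_nwl = 0.6 × 490 × 7.07 × 260 × 10⁻³ = 540.4 kN (longitudinal, 2 welds).
R_nwt = 0.6 × 490 × 7.07 × 175 × 10⁻³ = 363.8 kN (transverse, base value).
(i) R_nwl + R_nwt = 904.2 kN; (ii) 0.85 R_nwl + 1.5 R_nwt = 1005 kN.
R_n = max = 1005 kN [governs: (ii)]; R_n/Ω = 502.5 kN.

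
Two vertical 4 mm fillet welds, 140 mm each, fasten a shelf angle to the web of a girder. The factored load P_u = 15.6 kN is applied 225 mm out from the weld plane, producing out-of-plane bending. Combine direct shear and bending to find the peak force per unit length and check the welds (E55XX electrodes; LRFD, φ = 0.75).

f_max ≈ 540 N/mm; adequate

E55XX → F_EXX = 550 MPa.
L_w = 2 × 140 = 280 mm; section modulus (unit throat) S = 2 × L²/6 = 6533 mm².
Direct shear f_v = P/L_w = 15.6×10³/280 = 55.71 N/mm.
Moment M = P × e = 15.6×10³ × 225 = 3510000 N·mm; bending f_b = M/S = 537.2 N/mm.
f_max = √(f_v² + f_b²) = √(55.71² + 537.2²) = 540.1 N/mm.
φr_n = 0.75 × 0.6 × 550 × (0.707 × 4) = 699.9 N/mm → adequate.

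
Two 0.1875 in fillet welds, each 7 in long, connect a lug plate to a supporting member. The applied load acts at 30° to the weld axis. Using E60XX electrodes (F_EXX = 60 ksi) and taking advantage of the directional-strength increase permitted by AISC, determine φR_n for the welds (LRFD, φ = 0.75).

φR_n ≈ 59 kips

t_e = 0.707 × 0.1875 = 0.1326 in; A_we = 0.1326 × 14 = 1.856 in².
Directional factor: 1.0 + 0.5 sin^1.5(30°) = 1.177.
F_nw = 0.6 × 60 × 1.177 = 42.36 ksi.
φR_n = 0.75 × 42.36 × 1.856 = 58.97 kips.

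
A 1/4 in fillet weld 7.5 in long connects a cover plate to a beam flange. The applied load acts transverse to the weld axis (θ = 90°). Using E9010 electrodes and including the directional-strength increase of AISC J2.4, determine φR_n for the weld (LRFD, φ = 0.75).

E90XX → F_EXX = 90 ksi.
t_e = 0.707 × 0.25 = 0.1767 in; A_we = 0.1767 × 7.5 = 1.326 in².
Directional factor: 1.0 + 0.5 sin^1.5(90°) = 1.5.
F_nw = 0.6 × 90 × 1.5 = 81 ksi.
φR_n = 0.75 × 81 × 1.326 = 80.53 kip.

φR_n ≈ 80.5 kip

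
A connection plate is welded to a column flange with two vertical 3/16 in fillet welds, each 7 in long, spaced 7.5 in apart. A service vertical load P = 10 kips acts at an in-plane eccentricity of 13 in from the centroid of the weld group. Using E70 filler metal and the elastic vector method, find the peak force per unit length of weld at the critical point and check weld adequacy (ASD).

E70XX → F_EXX = 70 ksi.
Total weld length L_w = 14 in. Treat welds as unit-width lines.
Polar moment about centroid: J = 2[d³/12 + d(b/2)²] = 2[7³/12 + 7×3.75²] = 254 in³.
Direct shear f_v = P/L_w = 10 / 14 = 0.7143 kip/in (vertical).
Torsion M = P·e = 10 × 13 = 130 kip·in.
Critical point at (x, y) = (3.75, 3.5) from centroid. f_tx = M·y/J = 1.791 kip/in; f_ty = M·x/J = 1.919 kip/in.
Resultant f_max = √[f_tx² + (f_v + f_ty)²] = √[1.791² + (0.7143 + 1.919)²] = 3.185 kip/in.
Capacity per unit length: r_n/Ω = (1/2.0) × 0.6 × 70 × (0.707 × 0.1875) = 2.784 kip/in.
3.185 > 2.784 → NOT adequate.

f_max ≈ 3.18 kip/in; NOT adequate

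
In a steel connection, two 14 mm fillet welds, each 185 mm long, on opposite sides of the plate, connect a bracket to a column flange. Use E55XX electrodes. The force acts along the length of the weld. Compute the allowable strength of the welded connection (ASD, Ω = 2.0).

E55XX → F_EXX = 550 MPa.
Effective throat t_e = 0.707 × 14 = 9.898 mm.
Total length L = 370 mm; A_we = 9.898 × 370 = 3662 mm².
F_nw = 0.6 F_EXX = 0.6 × 550 = 330 MPa.
R_n = 330 × 3662 × 10⁻³ = 1209 kN; R_n/Ω = 1209/2.0 = 604.3 kN.

R_n/Ω ≈ 604 kN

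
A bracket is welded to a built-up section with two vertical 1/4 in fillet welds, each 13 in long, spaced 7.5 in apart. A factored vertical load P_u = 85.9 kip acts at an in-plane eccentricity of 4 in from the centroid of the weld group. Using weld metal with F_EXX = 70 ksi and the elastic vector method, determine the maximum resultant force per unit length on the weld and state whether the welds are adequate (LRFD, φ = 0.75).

f_max ≈ 5.91 kip/in; NOT adequate

Total weld length L_w = 26 in. Treat welds as unit-width lines.
Polar moment about centroid: J = 2[d³/12 + d(b/2)²] = 2[13³/12 + 13×3.75²] = 731.8 in³.
Direct shear f_v = P/L_w = 85.9 / 26 = 3.304 kip/in (vertical).
Torsion M = P·e = 85.9 × 4 = 343.6 kip·in.
Critical point at (x, y) = (3.75, 6.5) from centroid. f_tx = M·y/J = 3.052 kip/in; f_ty = M·x/J = 1.761 kip/in.
Resultant f_max = √[f_tx² + (f_v + f_ty)²] = √[3.052² + (3.304 + 1.761)²] = 5.913 kip/in.
Capacity per unit length: φr_n = 0.75 × 0.6 × 70 × (0.707 × 0.25) = 5.568 kip/in.
5.913 > 5.568 → NOT adequate.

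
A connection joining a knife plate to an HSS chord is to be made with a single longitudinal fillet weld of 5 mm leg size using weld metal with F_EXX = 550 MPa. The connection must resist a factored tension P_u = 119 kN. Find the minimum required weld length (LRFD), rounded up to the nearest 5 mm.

L = 140 mm

Throat t_e = 0.707 × 5 = 3.535 mm.
φr_n = 0.75 × 0.6 × 550 × 3.535 × 10⁻³ = 0.8749 kN/mm.
L_req = P_u / φr_n = 119 / 0.8749 = 136 mm total.
Round up → use L = 140 mm.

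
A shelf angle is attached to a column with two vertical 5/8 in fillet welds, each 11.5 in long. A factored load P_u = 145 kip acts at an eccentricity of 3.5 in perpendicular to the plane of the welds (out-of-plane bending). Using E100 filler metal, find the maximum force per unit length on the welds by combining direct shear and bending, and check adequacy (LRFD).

f_max ≈ 13.1 kip/in; adequate

E100XX → F_EXX = 100 ksi.
L_w = 2 × 11.5 = 23 in; section modulus (unit throat) S = 2 × L²/6 = 44.08 in².
Direct shear f_v = P/L_w = 145/23 = 6.304 kip/in.
Moment M = P × e = 145 × 3.5 = 507.5 kip·in; bending f_b = M/S = 11.51 kip/in.
f_max = √(f_v² + f_b²) = √(6.304² + 11.51²) = 13.13 kip/in.
φr_n = 0.75 × 0.6 × 100 × (0.707 × 0.625) = 19.88 kip/in → adequate.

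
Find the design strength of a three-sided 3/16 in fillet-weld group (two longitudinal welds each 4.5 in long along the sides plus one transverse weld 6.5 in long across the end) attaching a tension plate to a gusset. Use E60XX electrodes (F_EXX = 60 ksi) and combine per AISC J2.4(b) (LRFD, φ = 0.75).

φR_n ≈ 62.3 kips

t_e = 0.707 × 0.1875 = 0.1326 in.
R_nwl = 0.6 × 60 × 0.1326 × 9 = 42.95 kips (longitudinal, 2 welds).
R_nwt = 0.6 × 60 × 0.1326 × 6.5 = 31.02 kips (transverse, base value).
(i) R_nwl + R_nwt = 73.97 kips; (ii) 0.85 R_nwl + 1.5 R_nwt = 83.04 kips.
R_n = max = 83.04 kips [governs: (ii)]; φR_n = 62.28 kips.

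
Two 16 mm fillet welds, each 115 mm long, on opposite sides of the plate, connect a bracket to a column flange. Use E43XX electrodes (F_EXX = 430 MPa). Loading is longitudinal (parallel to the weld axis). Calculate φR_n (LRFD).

φR_n ≈ 503 kN

Effective throat t_e = 0.707 × 16 = 11.31 mm.
Total length L = 230 mm; A_we = 11.31 × 230 = 2602 mm².
F_nw = 0.6 F_EXX = 0.6 × 430 = 258 MPa.
φR_n = 0.75 × 258 × 2602 × 10⁻³ = 503.4 kN.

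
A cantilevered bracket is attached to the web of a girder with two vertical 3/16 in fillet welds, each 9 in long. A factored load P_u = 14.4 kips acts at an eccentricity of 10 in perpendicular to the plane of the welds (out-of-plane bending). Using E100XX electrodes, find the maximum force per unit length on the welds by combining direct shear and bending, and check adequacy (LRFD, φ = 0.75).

E100XX → F_EXX = 100 ksi.
L_w = 2 × 9 = 18 in; section modulus (unit throat) S = 2 × L²/6 = 27 in².
Direct shear f_v = P/L_w = 14.4/18 = 0.8 kip/in.
Moment M = P × e = 14.4 × 10 = 144 kip·in; bending f_b = M/S = 5.333 kip/in.
f_max = √(f_v² + f_b²) = √(0.8² + 5.333²) = 5.393 kip/in.
φr_n = 0.75 × 0.6 × 100 × (0.707 × 0.1875) = 5.965 kip/in → adequate.

f_max ≈ 5.39 kip/in; adequate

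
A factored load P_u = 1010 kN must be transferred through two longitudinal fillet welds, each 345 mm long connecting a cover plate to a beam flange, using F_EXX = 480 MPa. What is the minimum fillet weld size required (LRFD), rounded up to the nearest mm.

Total weld length L = 690 mm.
Required throat t_e = P_u / (φ × 0.6 F_EXX × L) = 1010 / (0.75 × 0.6 × 480 × 690 × 10⁻³) = 6.777 mm.
Required leg w = t_e / 0.707 = 9.585 mm → use 10 mm.

w = 10 mm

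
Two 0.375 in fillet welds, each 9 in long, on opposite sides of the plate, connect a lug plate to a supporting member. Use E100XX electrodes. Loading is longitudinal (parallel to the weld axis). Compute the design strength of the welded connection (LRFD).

φR_n ≈ 215 kip

E100XX → F_EXX = 100 ksi.
Effective throat t_e = 0.707 × 0.375 = 0.2651 in.
Total length L = 18 in; A_we = 0.2651 × 18 = 4.772 in².
F_nw = 0.6 F_EXX = 0.6 × 100 = 60 ksi.
φR_n = 0.75 × 60 × 4.772 = 214.8 kip.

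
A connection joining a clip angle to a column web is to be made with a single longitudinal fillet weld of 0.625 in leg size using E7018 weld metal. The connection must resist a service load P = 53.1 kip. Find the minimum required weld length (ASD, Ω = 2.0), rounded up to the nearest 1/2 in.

L = 6 in

E70XX → F_EXX = 70 ksi.
Throat t_e = 0.707 × 0.625 = 0.4419 in.
r_n/Ω = (0.6 × 70 × 0.4419) / 2.0 = 9.279 kip/in.
L_req = P / (r_n/Ω) = 53.1 / 9.279 = 5.722 in total.
Round up → use L = 6 in.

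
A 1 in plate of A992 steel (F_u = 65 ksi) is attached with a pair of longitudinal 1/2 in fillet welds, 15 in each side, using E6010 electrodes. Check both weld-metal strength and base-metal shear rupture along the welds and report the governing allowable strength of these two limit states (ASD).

E60XX → F_EXX = 60 ksi.
t_e = 0.707 × 0.5 = 0.3535 in; L = 30 in.
Weld metal: R_n/Ω = (1/2.0) × 0.6 × 60 × 0.3535 × 30 = 190.9 kip.
Base metal (shear rupture): R_n/Ω = (1/2.0) × 0.6 × 65 × 1 × 30 = 585 kip.
Governing: weld metal.

R_n/Ω ≈ 191 kip (weld metal governs)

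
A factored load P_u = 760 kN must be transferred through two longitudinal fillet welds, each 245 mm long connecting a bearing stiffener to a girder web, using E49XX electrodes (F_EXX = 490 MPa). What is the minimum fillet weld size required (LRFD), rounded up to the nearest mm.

Total weld length L = 490 mm.
Required throat t_e = P_u / (φ × 0.6 F_EXX × L) = 760 / (0.75 × 0.6 × 490 × 490 × 10⁻³) = 7.034 mm.
Required leg w = t_e / 0.707 = 9.949 mm → use 10 mm.

w = 10 mm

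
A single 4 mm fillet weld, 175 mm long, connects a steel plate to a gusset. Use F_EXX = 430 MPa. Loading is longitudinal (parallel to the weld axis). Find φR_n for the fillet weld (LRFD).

Effective throat t_e = 0.707 × 4 = 2.828 mm.
Total length L = 175 mm; A_we = 2.828 × 175 = 494.9 mm².
F_nw = 0.6 F_EXX = 0.6 × 430 = 258 MPa.
φR_n = 0.75 × 258 × 494.9 × 10⁻³ = 95.76 kN.

φR_n ≈ 95.8 kN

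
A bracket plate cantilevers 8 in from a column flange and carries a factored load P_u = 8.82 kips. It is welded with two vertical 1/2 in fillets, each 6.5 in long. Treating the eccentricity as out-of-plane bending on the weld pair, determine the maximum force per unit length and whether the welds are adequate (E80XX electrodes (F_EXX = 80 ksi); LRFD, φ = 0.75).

L_w = 2 × 6.5 = 13 in; section modulus (unit throat) S = 2 × L²/6 = 14.08 in².
Direct shear f_v = P/L_w = 8.82/13 = 0.6785 kip/in.
Moment M = P × e = 8.82 × 8 = 70.56 kip·in; bending f_b = M/S = 5.01 kip/in.
f_max = √(f_v² + f_b²) = √(0.6785² + 5.01²) = 5.056 kip/in.
φr_n = 0.75 × 0.6 × 80 × (0.707 × 0.5) = 12.73 kip/in → adequate.

f_max ≈ 5.06 kip/in; adequate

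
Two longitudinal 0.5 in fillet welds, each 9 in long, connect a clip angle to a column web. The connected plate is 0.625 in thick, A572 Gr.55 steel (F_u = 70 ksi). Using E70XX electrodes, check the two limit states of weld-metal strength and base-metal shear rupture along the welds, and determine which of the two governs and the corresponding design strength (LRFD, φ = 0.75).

E70XX → F_EXX = 70 ksi.
t_e = 0.707 × 0.5 = 0.3535 in; L = 18 in.
Weld metal: φR_n = 0.75 × 0.6 × 70 × 0.3535 × 18 = 200.4 kip.
Base metal (shear rupture): φR_n = 0.75 × 0.6 × 70 × 0.625 × 18 = 354.4 kip.
Governing: weld metal.

φR_n ≈ 200 kip (weld metal governs)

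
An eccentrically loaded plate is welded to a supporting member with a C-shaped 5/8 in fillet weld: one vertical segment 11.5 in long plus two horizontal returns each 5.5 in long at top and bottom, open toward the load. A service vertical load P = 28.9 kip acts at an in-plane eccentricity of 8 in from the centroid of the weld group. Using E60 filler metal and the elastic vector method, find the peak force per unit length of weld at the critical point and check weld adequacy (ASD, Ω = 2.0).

f_max ≈ 3.82 kip/in; adequate

E60XX → F_EXX = 60 ksi.
Total weld length L_w = 22.5 in. Treat welds as unit-width lines.
Centroid: x̄ = 2×5.5×2.75 / 22.5 = 1.344 in from the vertical weld.
Polar moment about centroid: J = I_x + I_y = [11.5³/12 + 2×5.5×5.75²] + [11.5×1.344² + 2(5.5³/12 + 5.5×1.406²)] = 560.7 in³.
Direct shear f_v = P/L_w = 28.9 / 22.5 = 1.284 kip/in (vertical).
Torsion M = P·e = 28.9 × 8 = 231.2 kip·in.
Critical point at (x, y) = (4.156, 5.75) from centroid. f_tx = M·y/J = 2.371 kip/in; f_ty = M·x/J = 1.714 kip/in.
Resultant f_max = √[f_tx² + (f_v + f_ty)²] = √[2.371² + (1.284 + 1.714)²] = 3.822 kip/in.
Capacity per unit length: r_n/Ω = (1/2.0) × 0.6 × 60 × (0.707 × 0.625) = 7.954 kip/in.
3.822 ≤ 7.954 → adequate.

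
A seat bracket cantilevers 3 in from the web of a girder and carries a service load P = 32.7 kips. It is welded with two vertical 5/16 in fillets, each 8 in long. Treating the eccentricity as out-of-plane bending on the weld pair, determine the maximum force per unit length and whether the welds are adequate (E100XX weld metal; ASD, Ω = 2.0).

E100XX → F_EXX = 100 ksi.
L_w = 2 × 8 = 16 in; section modulus (unit throat) S = 2 × L²/6 = 21.33 in².
Direct shear f_v = P/L_w = 32.7/16 = 2.044 kip/in.
Moment M = P × e = 32.7 × 3 = 98.1 kip·in; bending f_b = M/S = 4.598 kip/in.
f_max = √(f_v² + f_b²) = √(2.044² + 4.598²) = 5.032 kip/in.
r_n/Ω = (1/2.0) × 0.6 × 100 × (0.707 × 0.3125) = 6.628 kip/in → adequate.

f_max ≈ 5.03 kip/in; adequate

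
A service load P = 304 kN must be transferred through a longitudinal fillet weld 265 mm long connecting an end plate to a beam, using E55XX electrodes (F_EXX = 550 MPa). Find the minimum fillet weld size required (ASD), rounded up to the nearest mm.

Total weld length L = 265 mm.
Required throat t_e = P × Ω / (0.6 F_EXX × L) = 304 × 2.0 / (0.6 × 550 × 265 × 10⁻³) = 6.953 mm.
Required leg w = t_e / 0.707 = 9.834 mm → use 10 mm.

w = 10 mm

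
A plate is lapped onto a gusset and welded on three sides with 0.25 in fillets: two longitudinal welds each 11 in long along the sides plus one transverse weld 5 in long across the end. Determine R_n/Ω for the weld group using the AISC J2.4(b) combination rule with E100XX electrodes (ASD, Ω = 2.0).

E100XX → F_EXX = 100 ksi.
t_e = 0.707 × 0.25 = 0.1767 in.
R_nwl = 0.6 × 100 × 0.1767 × 22 = 233.3 kips (longitudinal, 2 welds).
R_nwt = 0.6 × 100 × 0.1767 × 5 = 53.02 kips (transverse, base value).
(i) R_nwl + R_nwt = 286.3 kips; (ii) 0.85 R_nwl + 1.5 R_nwt = 277.9 kips.
R_n = max = 286.3 kips [governs: (i)]; R_n/Ω = 143.2 kips.

R_n/Ω ≈ 143 kips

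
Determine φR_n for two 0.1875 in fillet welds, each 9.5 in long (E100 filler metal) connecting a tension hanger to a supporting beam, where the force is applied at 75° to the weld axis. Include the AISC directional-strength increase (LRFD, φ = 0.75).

φR_n ≈ 167 kips

E100XX → F_EXX = 100 ksi.
t_e = 0.707 × 0.1875 = 0.1326 in; A_we = 0.1326 × 19 = 2.519 in².
Directional factor: 1.0 + 0.5 sin^1.5(75°) = 1.475.
F_nw = 0.6 × 100 × 1.475 = 88.48 ksi.
φR_n = 0.75 × 88.48 × 2.519 = 167.1 kips.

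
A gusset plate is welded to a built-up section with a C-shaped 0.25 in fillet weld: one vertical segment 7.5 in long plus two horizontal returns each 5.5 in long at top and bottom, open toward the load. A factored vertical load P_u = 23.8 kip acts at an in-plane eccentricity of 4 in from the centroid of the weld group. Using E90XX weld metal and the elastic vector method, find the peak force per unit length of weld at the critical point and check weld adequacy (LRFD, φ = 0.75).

f_max ≈ 3.1 kip/in; adequate

E90XX → F_EXX = 90 ksi.
Total weld length L_w = 18.5 in. Treat welds as unit-width lines.
Centroid: x̄ = 2×5.5×2.75 / 18.5 = 1.635 in from the vertical weld.
Polar moment about centroid: J = I_x + I_y = [7.5³/12 + 2×5.5×3.75²] + [7.5×1.635² + 2(5.5³/12 + 5.5×1.115²)] = 251.3 in³.
Direct shear f_v = P/L_w = 23.8 / 18.5 = 1.286 kip/in (vertical).
Torsion M = P·e = 23.8 × 4 = 95.2 kip·in.
Critical point at (x, y) = (3.865, 3.75) from centroid. f_tx = M·y/J = 1.421 kip/in; f_ty = M·x/J = 1.464 kip/in.
Resultant f_max = √[f_tx² + (f_v + f_ty)²] = √[1.421² + (1.286 + 1.464)²] = 3.096 kip/in.
Capacity per unit length: φr_n = 0.75 × 0.6 × 90 × (0.707 × 0.25) = 7.158 kip/in.
3.096 ≤ 7.158 → adequate.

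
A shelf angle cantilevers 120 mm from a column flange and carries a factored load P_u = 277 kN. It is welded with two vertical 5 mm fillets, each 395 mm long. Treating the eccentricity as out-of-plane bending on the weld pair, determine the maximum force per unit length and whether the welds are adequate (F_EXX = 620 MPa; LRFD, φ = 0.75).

f_max ≈ 729 N/mm; adequate

L_w = 2 × 395 = 790 mm; section modulus (unit throat) S = 2 × L²/6 = 52010 mm².
Direct shear f_v = P/L_w = 277×10³/790 = 350.6 N/mm.
Moment M = P × e = 277×10³ × 120 = 33240000 N·mm; bending f_b = M/S = 639.1 N/mm.
f_max = √(f_v² + f_b²) = √(350.6² + 639.1²) = 729 N/mm.
φr_n = 0.75 × 0.6 × 620 × (0.707 × 5) = 986.3 N/mm → adequate.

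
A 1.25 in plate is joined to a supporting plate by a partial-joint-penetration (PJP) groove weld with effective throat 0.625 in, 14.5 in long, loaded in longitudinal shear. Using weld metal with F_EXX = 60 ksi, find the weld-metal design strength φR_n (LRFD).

φR_n ≈ 245 kips

Effective throat (given) t_e = 0.625 in.
A_we = 0.625 × 14.5 = 9.062 in².
F_nw = 0.6 F_EXX = 36 ksi.
φR_n = 0.75 × 36 × 9.062 = 244.7 kips.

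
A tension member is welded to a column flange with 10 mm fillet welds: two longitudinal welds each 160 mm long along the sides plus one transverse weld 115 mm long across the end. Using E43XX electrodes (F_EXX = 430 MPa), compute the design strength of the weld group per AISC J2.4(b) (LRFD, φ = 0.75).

t_e = 0.707 × 10 = 7.07 mm.
R_nwl = 0.6 × 430 × 7.07 × 320 × 10⁻³ = 583.7 kN (longitudinal, 2 welds).
R_nwt = 0.6 × 430 × 7.07 × 115 × 10⁻³ = 209.8 kN (transverse, base value).
(i) R_nwl + R_nwt = 793.5 kN; (ii) 0.85 R_nwl + 1.5 R_nwt = 810.8 kN.
R_n = max = 810.8 kN [governs: (ii)]; φR_n = 608.1 kN.

φR_n ≈ 608 kN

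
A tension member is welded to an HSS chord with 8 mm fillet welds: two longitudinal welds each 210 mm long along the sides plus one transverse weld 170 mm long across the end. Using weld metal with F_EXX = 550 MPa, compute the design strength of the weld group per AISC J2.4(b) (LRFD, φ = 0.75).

t_e = 0.707 × 8 = 5.656 mm.
R_nwl = 0.6 × 550 × 5.656 × 420 × 10⁻³ = 783.9 kN (longitudinal, 2 welds).
R_nwt = 0.6 × 550 × 5.656 × 170 × 10⁻³ = 317.3 kN (transverse, base value).
(i) R_nwl + R_nwt = 1101 kN; (ii) 0.85 R_nwl + 1.5 R_nwt = 1142 kN.
R_n = max = 1142 kN [governs: (ii)]; φR_n = 856.7 kN.

φR_n ≈ 857 kN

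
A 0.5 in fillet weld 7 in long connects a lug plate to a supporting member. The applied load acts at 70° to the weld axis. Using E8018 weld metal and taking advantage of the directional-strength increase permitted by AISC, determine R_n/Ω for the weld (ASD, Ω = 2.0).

E80XX → F_EXX = 80 ksi.
t_e = 0.707 × 0.5 = 0.3535 in; A_we = 0.3535 × 7 = 2.474 in².
Directional factor: 1.0 + 0.5 sin^1.5(70°) = 1.455.
F_nw = 0.6 × 80 × 1.455 = 69.86 ksi.
R_n/Ω = (69.86 × 2.474) / 2.0 = 86.44 kips.

R_n/Ω ≈ 86.4 kips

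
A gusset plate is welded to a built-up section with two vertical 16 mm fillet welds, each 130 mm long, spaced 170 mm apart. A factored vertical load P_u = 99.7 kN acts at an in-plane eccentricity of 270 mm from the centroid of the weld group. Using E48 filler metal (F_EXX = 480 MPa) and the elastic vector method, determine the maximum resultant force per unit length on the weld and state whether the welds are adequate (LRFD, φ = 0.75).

Total weld length L_w = 260 mm. Treat welds as unit-width lines.
Polar moment about centroid: J = 2[d³/12 + d(b/2)²] = 2[130³/12 + 130×85²] = 2245000 mm³.
Direct shear f_v = P/L_w = 99.7×10³ / 260 = 383.5 N/mm (vertical).
Torsion M = P·e = 99.7×10³ × 270 = 26919000 N·mm.
Critical point at (x, y) = (85, 65) from centroid. f_tx = M·y/J = 779.5 N/mm; f_ty = M·x/J = 1019 N/mm.
Resultant f_max = √[f_tx² + (f_v + f_ty)²] = √[779.5² + (383.5 + 1019)²] = 1605 N/mm.
Capacity per unit length: φr_n = 0.75 × 0.6 × 480 × (0.707 × 16) = 2443 N/mm.
1605 ≤ 2443 → adequate.

f_max ≈ 1600 N/mm; adequate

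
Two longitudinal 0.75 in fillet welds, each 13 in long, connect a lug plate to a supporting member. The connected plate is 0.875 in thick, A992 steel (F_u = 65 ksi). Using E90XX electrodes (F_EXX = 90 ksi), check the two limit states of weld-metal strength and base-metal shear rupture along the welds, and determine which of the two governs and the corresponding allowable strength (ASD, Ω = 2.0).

t_e = 0.707 × 0.75 = 0.5302 in; L = 26 in.
Weld metal: R_n/Ω = (1/2.0) × 0.6 × 90 × 0.5302 × 26 = 372.2 kip.
Base metal (shear rupture): R_n/Ω = (1/2.0) × 0.6 × 65 × 0.875 × 26 = 443.6 kip.
Governing: weld metal.

R_n/Ω ≈ 372 kip (weld metal governs)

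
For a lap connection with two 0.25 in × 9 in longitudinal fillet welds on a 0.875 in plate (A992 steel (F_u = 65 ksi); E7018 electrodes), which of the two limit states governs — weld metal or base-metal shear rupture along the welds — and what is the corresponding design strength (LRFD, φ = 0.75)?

φR_n ≈ 100 kip (weld metal governs)

E70XX → F_EXX = 70 ksi.
t_e = 0.707 × 0.25 = 0.1767 in; L = 18 in.
Weld metal: φR_n = 0.75 × 0.6 × 70 × 0.1767 × 18 = 100.2 kip.
Base metal (shear rupture): φR_n = 0.75 × 0.6 × 65 × 0.875 × 18 = 460.7 kip.
Governing: weld metal.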